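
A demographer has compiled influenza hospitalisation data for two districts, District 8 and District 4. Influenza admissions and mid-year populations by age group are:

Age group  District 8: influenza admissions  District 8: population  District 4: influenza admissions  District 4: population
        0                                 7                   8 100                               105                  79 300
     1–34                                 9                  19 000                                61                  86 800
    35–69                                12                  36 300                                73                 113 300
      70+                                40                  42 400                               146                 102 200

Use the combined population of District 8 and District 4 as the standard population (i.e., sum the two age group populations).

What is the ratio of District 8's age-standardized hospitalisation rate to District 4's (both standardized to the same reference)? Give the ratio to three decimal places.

0.632

Age-specific rates per 100 000 for District 8: 86.42, 47.37, 33.06, 94.34.
For District 4: 132.41, 70.28, 64.43, 142.86.
Combined standard total = 487 400; weights = 0.1793, 0.2171, 0.3069, 0.2967.
District 8: 0.1793×86.42 + 0.2171×47.37 + 0.3069×33.06 + 0.2967×94.34 = 63.9139 per 100 000.
District 4: 0.1793×132.41 + 0.2171×70.28 + 0.3069×64.43 + 0.2967×142.86 = 101.1566 per 100 000.
Ratio = 63.9139 ÷ 101.1566 = 0.63183.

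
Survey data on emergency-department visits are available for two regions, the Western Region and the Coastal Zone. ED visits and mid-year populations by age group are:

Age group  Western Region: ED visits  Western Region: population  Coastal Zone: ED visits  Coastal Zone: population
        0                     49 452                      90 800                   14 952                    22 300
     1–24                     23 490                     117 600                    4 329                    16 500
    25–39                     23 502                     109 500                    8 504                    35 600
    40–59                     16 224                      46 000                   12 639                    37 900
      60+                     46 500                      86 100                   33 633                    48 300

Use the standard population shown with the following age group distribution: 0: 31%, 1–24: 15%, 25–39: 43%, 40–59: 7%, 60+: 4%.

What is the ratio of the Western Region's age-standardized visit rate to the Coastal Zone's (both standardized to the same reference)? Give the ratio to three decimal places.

Age-specific rates per 1 000 for the Western Region: 544.626, 199.745, 214.630, 352.696, 540.070.
For the Coastal Zone: 670.493, 262.364, 238.876, 333.483, 696.335.
Standard weights: 0.31, 0.15, 0.43, 0.07, 0.04.
The Western Region: 0.3100×544.626 + 0.1500×199.745 + 0.4300×214.630 + 0.0700×352.696 + 0.0400×540.070 = 337.3781 per 1 000.
The Coastal Zone: 0.3100×670.493 + 0.1500×262.364 + 0.4300×238.876 + 0.0700×333.483 + 0.0400×696.335 = 401.1215 per 1 000.
Ratio = 337.3781 ÷ 401.1215 = 0.84109.

0.841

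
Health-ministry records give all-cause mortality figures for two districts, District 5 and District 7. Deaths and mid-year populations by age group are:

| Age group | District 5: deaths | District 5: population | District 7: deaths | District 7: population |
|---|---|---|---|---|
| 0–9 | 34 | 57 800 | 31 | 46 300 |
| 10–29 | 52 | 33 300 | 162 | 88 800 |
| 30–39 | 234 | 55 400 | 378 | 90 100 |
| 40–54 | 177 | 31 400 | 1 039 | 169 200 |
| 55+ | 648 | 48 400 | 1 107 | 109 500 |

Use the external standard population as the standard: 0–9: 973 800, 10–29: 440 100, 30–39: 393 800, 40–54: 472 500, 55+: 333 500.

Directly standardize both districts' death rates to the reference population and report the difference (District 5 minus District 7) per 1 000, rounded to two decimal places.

Age-specific rates per 1 000 for District 5: 0.588, 1.562, 4.224, 5.637, 13.388.
For District 7: 0.670, 1.824, 4.195, 6.141, 10.110.
Standard total = 2 613 700; weights = 0.3726, 0.1684, 0.1507, 0.1808, 0.1276.
District 5: 0.3726×0.588 + 0.1684×1.562 + 0.1507×4.224 + 0.1808×5.637 + 0.1276×13.388 = 3.8459 per 1 000.
District 7: 0.3726×0.670 + 0.1684×1.824 + 0.1507×4.195 + 0.1808×6.141 + 0.1276×10.110 = 3.5888 per 1 000.
Difference = 3.8459 − 3.5888 = 0.2571.

0.26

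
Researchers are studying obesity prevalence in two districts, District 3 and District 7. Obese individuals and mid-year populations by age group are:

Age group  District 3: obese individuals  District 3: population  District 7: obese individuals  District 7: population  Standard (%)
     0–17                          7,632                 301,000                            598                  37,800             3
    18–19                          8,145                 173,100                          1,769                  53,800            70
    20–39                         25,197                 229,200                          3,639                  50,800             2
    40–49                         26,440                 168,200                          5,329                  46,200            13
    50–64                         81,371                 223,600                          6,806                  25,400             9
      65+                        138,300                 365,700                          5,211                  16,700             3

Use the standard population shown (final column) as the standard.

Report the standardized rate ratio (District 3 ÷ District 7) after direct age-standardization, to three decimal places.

1.368

Age-specific rates per 1,000 for District 3: 25.355, 47.054, 109.935, 157.194, 363.913, 378.179.
For District 7: 15.820, 32.881, 71.634, 115.346, 267.953, 312.036.
Standard weights: 0.03, 0.70, 0.02, 0.13, 0.09, 0.03.
District 3: 0.0300×25.355 + 0.7000×47.054 + 0.0200×109.935 + 0.1300×157.194 + 0.0900×363.913 + 0.0300×378.179 = 100.4297 per 1,000.
District 7: 0.0300×15.820 + 0.7000×32.881 + 0.0200×71.634 + 0.1300×115.346 + 0.0900×267.953 + 0.0300×312.036 = 73.3959 per 1,000.
Ratio = 100.4297 ÷ 73.3959 = 1.36833.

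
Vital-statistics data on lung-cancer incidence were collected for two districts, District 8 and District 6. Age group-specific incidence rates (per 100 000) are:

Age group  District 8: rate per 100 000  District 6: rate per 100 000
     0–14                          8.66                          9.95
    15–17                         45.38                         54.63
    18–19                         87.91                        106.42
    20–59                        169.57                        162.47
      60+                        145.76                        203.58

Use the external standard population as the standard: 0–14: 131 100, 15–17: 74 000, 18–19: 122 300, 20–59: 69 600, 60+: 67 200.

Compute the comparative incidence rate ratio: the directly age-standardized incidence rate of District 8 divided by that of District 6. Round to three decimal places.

Standard total = 464 200; weights = 0.2824, 0.1594, 0.2635, 0.1499, 0.1448.
District 8: 0.2824×8.66 + 0.1594×45.38 + 0.2635×87.91 + 0.1499×169.57 + 0.1448×145.76 = 79.3666 per 100 000.
District 6: 0.2824×9.95 + 0.1594×54.63 + 0.2635×106.42 + 0.1499×162.47 + 0.1448×203.58 = 93.3880 per 100 000.
Ratio = 79.3666 ÷ 93.3880 = 0.84986.

0.850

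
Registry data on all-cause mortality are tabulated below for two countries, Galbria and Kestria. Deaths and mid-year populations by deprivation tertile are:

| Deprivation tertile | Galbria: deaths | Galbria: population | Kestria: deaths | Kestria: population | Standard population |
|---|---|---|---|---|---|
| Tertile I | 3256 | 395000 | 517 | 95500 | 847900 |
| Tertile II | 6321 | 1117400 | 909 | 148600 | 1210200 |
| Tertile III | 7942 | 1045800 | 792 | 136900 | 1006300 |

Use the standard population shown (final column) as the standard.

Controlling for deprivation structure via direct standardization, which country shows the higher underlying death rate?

Galbria

Deprivation-specific rates per 100000 for Galbria: 824.30, 565.69, 759.42.
For Kestria: 541.36, 611.71, 578.52.
Standard total = 3064400; weights = 0.2767, 0.3949, 0.3284.
Galbria: 0.2767×824.30 + 0.3949×565.69 + 0.3284×759.42 = 700.8635 per 100000.
Kestria: 0.2767×541.36 + 0.3949×611.71 + 0.3284×578.52 = 581.3471 per 100000.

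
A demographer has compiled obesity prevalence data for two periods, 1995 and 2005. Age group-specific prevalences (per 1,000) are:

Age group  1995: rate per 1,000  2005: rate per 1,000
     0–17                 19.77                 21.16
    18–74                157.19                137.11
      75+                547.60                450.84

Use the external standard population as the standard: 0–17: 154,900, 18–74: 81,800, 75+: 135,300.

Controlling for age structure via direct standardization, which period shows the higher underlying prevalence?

Standard total = 372,000; weights = 0.4164, 0.2199, 0.3637.
1995: 0.4164×19.77 + 0.2199×157.19 + 0.3637×547.60 = 241.9645 per 1,000.
2005: 0.4164×21.16 + 0.2199×137.11 + 0.3637×450.84 = 202.9353 per 1,000.

1995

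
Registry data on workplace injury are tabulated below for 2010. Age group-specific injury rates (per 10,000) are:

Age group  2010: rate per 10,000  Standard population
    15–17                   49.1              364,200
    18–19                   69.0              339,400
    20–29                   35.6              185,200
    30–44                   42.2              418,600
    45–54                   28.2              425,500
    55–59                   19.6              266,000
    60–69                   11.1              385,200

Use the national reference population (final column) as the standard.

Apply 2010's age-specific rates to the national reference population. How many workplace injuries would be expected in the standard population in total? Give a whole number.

Expected workplace injuries = Σ (standard pop × age-specific rate ÷ 10,000)
= 364,200×49.1/10,000 + 339,400×69.0/10,000 + 185,200×35.6/10,000 + 418,600×42.2/10,000 + 425,500×28.2/10,000 + 266,000×19.6/10,000 + 385,200×11.1/10,000
= 1788.22 + 2341.86 + 659.31 + 1766.49 + 1199.91 + 521.36 + 427.57 = 8704.73.

8705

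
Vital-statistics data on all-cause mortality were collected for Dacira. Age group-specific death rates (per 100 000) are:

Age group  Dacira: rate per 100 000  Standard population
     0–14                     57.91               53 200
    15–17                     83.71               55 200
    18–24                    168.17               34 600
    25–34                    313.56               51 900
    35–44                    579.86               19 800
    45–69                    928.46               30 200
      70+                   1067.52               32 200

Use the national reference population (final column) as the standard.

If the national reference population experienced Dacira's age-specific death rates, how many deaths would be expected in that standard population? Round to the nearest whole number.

1037

Expected deaths = Σ (standard pop × age-specific rate ÷ 100 000)
= 53 200×57.91/100 000 + 55 200×83.71/100 000 + 34 600×168.17/100 000 + 51 900×313.56/100 000 + 19 800×579.86/100 000 + 30 200×928.46/100 000 + 32 200×1067.52/100 000
= 30.81 + 46.21 + 58.19 + 162.74 + 114.81 + 280.39 + 343.74 = 1036.89.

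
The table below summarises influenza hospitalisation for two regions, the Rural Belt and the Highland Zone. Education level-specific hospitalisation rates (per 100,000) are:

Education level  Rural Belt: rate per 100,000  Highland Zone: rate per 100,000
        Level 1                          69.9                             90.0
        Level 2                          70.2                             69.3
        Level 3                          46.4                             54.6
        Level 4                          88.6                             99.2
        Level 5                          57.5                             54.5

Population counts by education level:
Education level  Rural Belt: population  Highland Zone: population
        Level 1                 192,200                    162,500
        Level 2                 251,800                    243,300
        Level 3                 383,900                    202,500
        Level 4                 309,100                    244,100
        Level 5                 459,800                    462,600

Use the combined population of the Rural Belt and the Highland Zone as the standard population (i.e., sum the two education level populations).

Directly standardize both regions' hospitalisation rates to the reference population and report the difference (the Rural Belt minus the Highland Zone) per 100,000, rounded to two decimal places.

Combined standard total = 2,911,800; weights = 0.1218, 0.1700, 0.2014, 0.1900, 0.3168.
The Rural Belt: 0.1218×69.9 + 0.1700×70.2 + 0.2014×46.4 + 0.1900×88.6 + 0.3168×57.5 = 64.8431 per 100,000.
The Highland Zone: 0.1218×90.0 + 0.1700×69.3 + 0.2014×54.6 + 0.1900×99.2 + 0.3168×54.5 = 69.8534 per 100,000.
Difference = 64.8431 − 69.8534 = -5.0103.

-5.01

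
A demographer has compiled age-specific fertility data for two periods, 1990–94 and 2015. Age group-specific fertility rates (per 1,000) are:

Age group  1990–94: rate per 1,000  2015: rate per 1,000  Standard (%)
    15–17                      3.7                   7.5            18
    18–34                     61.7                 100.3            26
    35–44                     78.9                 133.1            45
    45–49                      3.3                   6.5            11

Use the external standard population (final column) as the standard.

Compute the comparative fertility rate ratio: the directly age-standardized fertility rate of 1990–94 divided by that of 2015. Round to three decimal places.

Standard weights: 0.18, 0.26, 0.45, 0.11.
1990–94: 0.1800×3.7 + 0.2600×61.7 + 0.4500×78.9 + 0.1100×3.3 = 52.5760 per 1,000.
2015: 0.1800×7.5 + 0.2600×100.3 + 0.4500×133.1 + 0.1100×6.5 = 88.0380 per 1,000.
Ratio = 52.5760 ÷ 88.0380 = 0.59720.

0.597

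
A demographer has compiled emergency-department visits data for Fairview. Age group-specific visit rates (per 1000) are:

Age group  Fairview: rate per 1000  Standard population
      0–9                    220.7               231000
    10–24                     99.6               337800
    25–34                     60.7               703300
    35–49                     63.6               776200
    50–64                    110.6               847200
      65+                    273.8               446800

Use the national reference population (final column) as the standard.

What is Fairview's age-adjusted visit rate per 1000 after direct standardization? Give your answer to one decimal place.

Standard total = 3342300; weights = 0.0691, 0.1011, 0.2104, 0.2322, 0.2535, 0.1337.
Standardized rate: 0.0691×220.7 + 0.1011×99.6 + 0.2104×60.7 + 0.2322×63.6 + 0.2535×110.6 + 0.1337×273.8 = 117.4991 per 1000.

117.5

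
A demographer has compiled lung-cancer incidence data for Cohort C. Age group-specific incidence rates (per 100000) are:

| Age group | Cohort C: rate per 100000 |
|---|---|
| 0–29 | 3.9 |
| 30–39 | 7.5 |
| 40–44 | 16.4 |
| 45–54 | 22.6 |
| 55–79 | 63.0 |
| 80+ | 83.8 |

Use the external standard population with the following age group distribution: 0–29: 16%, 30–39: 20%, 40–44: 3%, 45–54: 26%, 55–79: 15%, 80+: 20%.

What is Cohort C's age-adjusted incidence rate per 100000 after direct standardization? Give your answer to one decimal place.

Standard weights: 0.16, 0.20, 0.03, 0.26, 0.15, 0.20.
Standardized rate: 0.1600×3.9 + 0.2000×7.5 + 0.0300×16.4 + 0.2600×22.6 + 0.1500×63.0 + 0.2000×83.8 = 34.7020 per 100000.

34.7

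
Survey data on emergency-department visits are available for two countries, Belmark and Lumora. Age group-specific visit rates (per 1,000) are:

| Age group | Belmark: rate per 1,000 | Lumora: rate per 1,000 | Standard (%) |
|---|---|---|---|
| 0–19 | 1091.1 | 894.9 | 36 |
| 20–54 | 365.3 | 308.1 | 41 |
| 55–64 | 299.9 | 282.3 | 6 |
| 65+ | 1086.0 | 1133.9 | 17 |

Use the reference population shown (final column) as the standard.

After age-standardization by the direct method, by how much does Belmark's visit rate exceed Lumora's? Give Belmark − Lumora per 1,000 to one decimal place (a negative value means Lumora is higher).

Standard weights: 0.36, 0.41, 0.06, 0.17.
Belmark: 0.3600×1091.1 + 0.4100×365.3 + 0.0600×299.9 + 0.1700×1086.0 = 745.1830 per 1,000.
Lumora: 0.3600×894.9 + 0.4100×308.1 + 0.0600×282.3 + 0.1700×1133.9 = 658.1860 per 1,000.
Difference = 745.1830 − 658.1860 = 86.9970.

87.0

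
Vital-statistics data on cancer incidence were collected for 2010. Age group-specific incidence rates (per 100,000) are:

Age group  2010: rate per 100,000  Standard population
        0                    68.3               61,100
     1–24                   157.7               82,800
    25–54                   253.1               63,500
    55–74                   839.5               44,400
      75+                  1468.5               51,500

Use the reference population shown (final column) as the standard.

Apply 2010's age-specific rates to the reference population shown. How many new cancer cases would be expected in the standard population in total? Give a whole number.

1462

Expected new cancer cases = Σ (standard pop × age-specific rate ÷ 100,000)
= 61,100×68.3/100,000 + 82,800×157.7/100,000 + 63,500×253.1/100,000 + 44,400×839.5/100,000 + 51,500×1468.5/100,000
= 41.73 + 130.58 + 160.72 + 372.74 + 756.28 = 1462.04.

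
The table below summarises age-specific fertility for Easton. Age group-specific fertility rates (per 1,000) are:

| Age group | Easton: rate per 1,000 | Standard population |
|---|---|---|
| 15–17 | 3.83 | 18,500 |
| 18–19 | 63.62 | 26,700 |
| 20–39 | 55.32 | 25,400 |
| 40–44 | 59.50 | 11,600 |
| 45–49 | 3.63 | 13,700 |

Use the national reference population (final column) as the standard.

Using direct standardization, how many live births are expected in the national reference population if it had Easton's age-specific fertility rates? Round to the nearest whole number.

Expected live births = Σ (standard pop × age-specific rate ÷ 1,000)
= 18,500×3.83/1,000 + 26,700×63.62/1,000 + 25,400×55.32/1,000 + 11,600×59.50/1,000 + 13,700×3.63/1,000
= 70.86 + 1698.65 + 1405.13 + 690.20 + 49.73 = 3914.57.

3915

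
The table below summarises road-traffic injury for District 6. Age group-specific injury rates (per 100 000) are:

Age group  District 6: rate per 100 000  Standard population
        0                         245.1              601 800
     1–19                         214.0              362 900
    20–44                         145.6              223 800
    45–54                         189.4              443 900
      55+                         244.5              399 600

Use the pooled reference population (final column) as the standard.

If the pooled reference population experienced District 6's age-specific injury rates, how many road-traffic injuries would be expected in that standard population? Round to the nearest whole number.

4395

Expected road-traffic injuries = Σ (standard pop × age-specific rate ÷ 100 000)
= 601 800×245.1/100 000 + 362 900×214.0/100 000 + 223 800×145.6/100 000 + 443 900×189.4/100 000 + 399 600×244.5/100 000
= 1475.01 + 776.61 + 325.85 + 840.75 + 977.02 = 4395.24.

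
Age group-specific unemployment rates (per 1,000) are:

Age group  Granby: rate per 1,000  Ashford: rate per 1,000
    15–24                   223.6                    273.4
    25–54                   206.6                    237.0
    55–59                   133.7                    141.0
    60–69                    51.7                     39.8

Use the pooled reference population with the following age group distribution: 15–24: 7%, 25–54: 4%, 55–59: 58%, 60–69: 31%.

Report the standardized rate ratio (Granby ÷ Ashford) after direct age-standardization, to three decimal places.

0.957

Standard weights: 0.07, 0.04, 0.58, 0.31.
Granby: 0.0700×223.6 + 0.0400×206.6 + 0.5800×133.7 + 0.3100×51.7 = 117.4890 per 1,000.
Ashford: 0.0700×273.4 + 0.0400×237.0 + 0.5800×141.0 + 0.3100×39.8 = 122.7360 per 1,000.
Ratio = 117.4890 ÷ 122.7360 = 0.95725.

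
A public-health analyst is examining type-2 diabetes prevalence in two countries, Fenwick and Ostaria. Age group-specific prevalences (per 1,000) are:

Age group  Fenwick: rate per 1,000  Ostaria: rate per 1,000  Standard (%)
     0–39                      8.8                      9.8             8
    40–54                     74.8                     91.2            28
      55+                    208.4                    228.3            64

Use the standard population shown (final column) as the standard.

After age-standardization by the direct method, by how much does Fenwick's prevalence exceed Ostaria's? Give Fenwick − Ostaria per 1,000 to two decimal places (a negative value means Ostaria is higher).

-17.41

Standard weights: 0.08, 0.28, 0.64.
Fenwick: 0.0800×8.8 + 0.2800×74.8 + 0.6400×208.4 = 155.0240 per 1,000.
Ostaria: 0.0800×9.8 + 0.2800×91.2 + 0.6400×228.3 = 172.4320 per 1,000.
Difference = 155.0240 − 172.4320 = -17.4080.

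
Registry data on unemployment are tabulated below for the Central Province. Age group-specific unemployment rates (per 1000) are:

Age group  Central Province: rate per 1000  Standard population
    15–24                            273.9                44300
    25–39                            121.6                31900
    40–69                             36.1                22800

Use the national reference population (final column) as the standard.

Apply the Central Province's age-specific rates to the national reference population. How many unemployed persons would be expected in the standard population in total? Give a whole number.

16836

Expected unemployed persons = Σ (standard pop × age-specific rate ÷ 1000)
= 44300×273.9/1000 + 31900×121.6/1000 + 22800×36.1/1000
= 12133.77 + 3879.04 + 823.08 = 16835.89.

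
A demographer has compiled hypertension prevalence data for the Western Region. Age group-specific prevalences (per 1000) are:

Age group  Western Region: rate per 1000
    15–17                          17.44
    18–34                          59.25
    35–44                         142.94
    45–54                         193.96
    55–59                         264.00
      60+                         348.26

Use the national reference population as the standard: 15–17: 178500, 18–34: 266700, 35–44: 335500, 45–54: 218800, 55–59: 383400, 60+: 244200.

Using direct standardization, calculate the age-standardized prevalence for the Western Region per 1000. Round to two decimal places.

Standard total = 1627100; weights = 0.1097, 0.1639, 0.2062, 0.1345, 0.2356, 0.1501.
Standardized rate: 0.1097×17.44 + 0.1639×59.25 + 0.2062×142.94 + 0.1345×193.96 + 0.2356×264.00 + 0.1501×348.26 = 181.6560 per 1000.

181.66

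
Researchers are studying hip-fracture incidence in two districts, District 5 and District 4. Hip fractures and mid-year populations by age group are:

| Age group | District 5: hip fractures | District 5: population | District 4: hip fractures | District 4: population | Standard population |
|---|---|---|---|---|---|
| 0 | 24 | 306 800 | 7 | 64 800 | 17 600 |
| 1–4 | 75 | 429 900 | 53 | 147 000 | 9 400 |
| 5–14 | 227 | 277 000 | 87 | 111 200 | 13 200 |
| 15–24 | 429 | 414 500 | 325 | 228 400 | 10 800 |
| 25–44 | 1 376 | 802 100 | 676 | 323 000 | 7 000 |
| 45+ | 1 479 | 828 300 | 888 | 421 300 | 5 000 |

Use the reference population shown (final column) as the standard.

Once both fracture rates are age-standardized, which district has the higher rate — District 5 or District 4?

Age-specific rates per 100 000 for District 5: 7.82, 17.45, 81.95, 103.50, 171.55, 178.56.
For District 4: 10.80, 36.05, 78.24, 142.29, 209.29, 210.78.
Standard total = 63 000; weights = 0.2794, 0.1492, 0.2095, 0.1714, 0.1111, 0.0794.
District 5: 0.2794×7.82 + 0.1492×17.45 + 0.2095×81.95 + 0.1714×103.50 + 0.1111×171.55 + 0.0794×178.56 = 72.9337 per 100 000.
District 4: 0.2794×10.80 + 0.1492×36.05 + 0.2095×78.24 + 0.1714×142.29 + 0.1111×209.29 + 0.0794×210.78 = 89.1658 per 100 000.

District 4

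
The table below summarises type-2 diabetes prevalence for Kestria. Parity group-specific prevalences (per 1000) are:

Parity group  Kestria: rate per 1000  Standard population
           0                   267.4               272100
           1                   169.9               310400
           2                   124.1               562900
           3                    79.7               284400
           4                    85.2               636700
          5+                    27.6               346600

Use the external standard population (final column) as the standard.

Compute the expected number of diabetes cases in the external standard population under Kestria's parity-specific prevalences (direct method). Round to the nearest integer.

Expected diabetes cases = Σ (standard pop × parity-specific rate ÷ 1000)
= 272100×267.4/1000 + 310400×169.9/1000 + 562900×124.1/1000 + 284400×79.7/1000 + 636700×85.2/1000 + 346600×27.6/1000
= 72759.54 + 52736.96 + 69855.89 + 22666.68 + 54246.84 + 9566.16 = 281832.07.

281832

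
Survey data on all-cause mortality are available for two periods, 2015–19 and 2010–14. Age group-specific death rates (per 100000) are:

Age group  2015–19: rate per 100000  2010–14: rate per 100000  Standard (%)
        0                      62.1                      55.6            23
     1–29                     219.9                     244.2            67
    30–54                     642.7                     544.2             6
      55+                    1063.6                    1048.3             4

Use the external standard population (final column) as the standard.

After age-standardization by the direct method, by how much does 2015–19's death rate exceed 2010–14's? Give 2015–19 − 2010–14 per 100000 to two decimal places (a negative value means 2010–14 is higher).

-8.26

Standard weights: 0.23, 0.67, 0.06, 0.04.
2015–19: 0.2300×62.1 + 0.6700×219.9 + 0.0600×642.7 + 0.0400×1063.6 = 242.7220 per 100000.
2010–14: 0.2300×55.6 + 0.6700×244.2 + 0.0600×544.2 + 0.0400×1048.3 = 250.9860 per 100000.
Difference = 242.7220 − 250.9860 = -8.2640.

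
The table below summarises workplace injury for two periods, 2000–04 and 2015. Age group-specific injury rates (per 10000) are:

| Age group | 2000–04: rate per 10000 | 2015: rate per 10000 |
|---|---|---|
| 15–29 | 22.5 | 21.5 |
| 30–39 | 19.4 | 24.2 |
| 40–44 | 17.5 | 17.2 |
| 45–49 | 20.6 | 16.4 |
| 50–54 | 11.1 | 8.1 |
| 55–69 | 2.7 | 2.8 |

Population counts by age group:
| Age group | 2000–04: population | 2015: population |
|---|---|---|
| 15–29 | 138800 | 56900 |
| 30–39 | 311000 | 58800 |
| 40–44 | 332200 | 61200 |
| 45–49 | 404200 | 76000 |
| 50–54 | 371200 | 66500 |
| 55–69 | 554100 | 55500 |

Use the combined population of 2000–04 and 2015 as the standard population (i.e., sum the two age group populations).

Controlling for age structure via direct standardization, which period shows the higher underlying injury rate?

Combined standard total = 2486400; weights = 0.0787, 0.1487, 0.1582, 0.1931, 0.1760, 0.2452.
2000–04: 0.0787×22.5 + 0.1487×19.4 + 0.1582×17.5 + 0.1931×20.6 + 0.1760×11.1 + 0.2452×2.7 = 14.0196 per 10000.
2015: 0.0787×21.5 + 0.1487×24.2 + 0.1582×17.2 + 0.1931×16.4 + 0.1760×8.1 + 0.2452×2.8 = 13.2926 per 10000.
The crude rates (13.69 vs 15.04) would put 2015 higher, but that reflects its age composition; once standardized to a common age structure, 2000–04 has the higher underlying rate.

2000–04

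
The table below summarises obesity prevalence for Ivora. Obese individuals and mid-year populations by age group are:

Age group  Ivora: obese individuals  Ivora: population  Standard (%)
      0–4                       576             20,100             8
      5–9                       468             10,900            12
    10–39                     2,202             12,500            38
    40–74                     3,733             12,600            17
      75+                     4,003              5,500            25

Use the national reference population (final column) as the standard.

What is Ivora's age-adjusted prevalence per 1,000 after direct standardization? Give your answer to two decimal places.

Age-specific rates per 1,000 for Ivora: 28.657, 42.936, 176.160, 296.270, 727.818.
Standard weights: 0.08, 0.12, 0.38, 0.17, 0.25.
Standardized rate: 0.0800×28.657 + 0.1200×42.936 + 0.3800×176.160 + 0.1700×296.270 + 0.2500×727.818 = 306.7060 per 1,000.

306.71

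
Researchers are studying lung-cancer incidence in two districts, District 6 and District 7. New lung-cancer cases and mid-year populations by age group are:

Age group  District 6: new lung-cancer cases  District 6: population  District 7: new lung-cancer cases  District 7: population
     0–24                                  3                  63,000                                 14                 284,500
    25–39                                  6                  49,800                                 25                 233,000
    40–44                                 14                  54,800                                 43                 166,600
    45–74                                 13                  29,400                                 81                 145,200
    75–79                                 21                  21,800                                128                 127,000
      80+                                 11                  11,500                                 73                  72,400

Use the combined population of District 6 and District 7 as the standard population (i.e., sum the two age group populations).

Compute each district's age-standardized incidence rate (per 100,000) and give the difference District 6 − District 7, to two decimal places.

-2.27

Age-specific rates per 100,000 for District 6: 4.76, 12.05, 25.55, 44.22, 96.33, 95.65.
For District 7: 4.92, 10.73, 25.81, 55.79, 100.79, 100.83.
Combined standard total = 1,259,000; weights = 0.2760, 0.2246, 0.1759, 0.1387, 0.1182, 0.0666.
District 6: 0.2760×4.76 + 0.2246×12.05 + 0.1759×25.55 + 0.1387×44.22 + 0.1182×96.33 + 0.0666×95.65 = 32.4049 per 100,000.
District 7: 0.2760×4.92 + 0.2246×10.73 + 0.1759×25.81 + 0.1387×55.79 + 0.1182×100.79 + 0.0666×100.83 = 34.6748 per 100,000.
Difference = 32.4049 − 34.6748 = -2.2699.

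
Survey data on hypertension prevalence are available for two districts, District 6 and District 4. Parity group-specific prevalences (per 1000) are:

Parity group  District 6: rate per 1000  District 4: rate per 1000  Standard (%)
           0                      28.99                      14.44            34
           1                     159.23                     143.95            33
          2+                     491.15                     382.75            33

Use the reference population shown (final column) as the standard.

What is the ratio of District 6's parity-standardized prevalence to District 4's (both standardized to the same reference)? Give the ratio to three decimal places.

1.256

Standard weights: 0.34, 0.33, 0.33.
District 6: 0.3400×28.99 + 0.3300×159.23 + 0.3300×491.15 = 224.4820 per 1000.
District 4: 0.3400×14.44 + 0.3300×143.95 + 0.3300×382.75 = 178.7206 per 1000.
Ratio = 224.4820 ÷ 178.7206 = 1.25605.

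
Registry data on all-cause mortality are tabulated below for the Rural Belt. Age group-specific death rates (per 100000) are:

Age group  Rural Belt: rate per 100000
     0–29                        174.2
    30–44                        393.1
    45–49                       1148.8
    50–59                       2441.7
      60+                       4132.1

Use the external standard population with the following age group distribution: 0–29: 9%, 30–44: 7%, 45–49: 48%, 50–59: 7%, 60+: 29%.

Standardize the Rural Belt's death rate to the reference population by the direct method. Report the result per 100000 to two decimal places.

1963.85

Standard weights: 0.09, 0.07, 0.48, 0.07, 0.29.
Standardized rate: 0.0900×174.2 + 0.0700×393.1 + 0.4800×1148.8 + 0.0700×2441.7 + 0.2900×4132.1 = 1963.8470 per 100000.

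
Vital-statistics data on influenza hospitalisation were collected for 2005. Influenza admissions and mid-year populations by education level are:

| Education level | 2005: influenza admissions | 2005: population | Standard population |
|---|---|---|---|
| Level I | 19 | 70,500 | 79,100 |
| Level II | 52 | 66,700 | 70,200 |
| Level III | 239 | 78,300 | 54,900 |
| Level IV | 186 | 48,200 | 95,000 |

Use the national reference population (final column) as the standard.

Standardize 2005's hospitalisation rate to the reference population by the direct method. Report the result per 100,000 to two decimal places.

Education-specific rates per 100,000 for 2005: 26.95, 77.96, 305.24, 385.89.
Standard total = 299,200; weights = 0.2644, 0.2346, 0.1835, 0.3175.
Standardized rate: 0.2644×26.95 + 0.2346×77.96 + 0.1835×305.24 + 0.3175×385.89 = 203.9501 per 100,000.

203.95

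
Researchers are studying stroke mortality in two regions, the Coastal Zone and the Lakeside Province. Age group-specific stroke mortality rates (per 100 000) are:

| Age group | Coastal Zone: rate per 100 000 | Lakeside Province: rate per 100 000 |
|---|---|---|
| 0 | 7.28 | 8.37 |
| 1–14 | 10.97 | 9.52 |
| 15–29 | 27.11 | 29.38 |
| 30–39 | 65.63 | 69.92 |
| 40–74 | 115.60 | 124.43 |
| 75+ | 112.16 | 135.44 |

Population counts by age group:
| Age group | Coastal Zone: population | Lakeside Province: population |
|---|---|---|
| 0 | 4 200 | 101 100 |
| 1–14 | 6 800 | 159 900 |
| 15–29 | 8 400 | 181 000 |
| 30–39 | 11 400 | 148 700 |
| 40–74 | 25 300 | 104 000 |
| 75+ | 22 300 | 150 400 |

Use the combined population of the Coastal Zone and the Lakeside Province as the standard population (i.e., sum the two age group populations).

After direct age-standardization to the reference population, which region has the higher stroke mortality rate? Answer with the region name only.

Lakeside Province

Combined standard total = 923 500; weights = 0.1140, 0.1805, 0.2051, 0.1734, 0.1400, 0.1870.
The Coastal Zone: 0.1140×7.28 + 0.1805×10.97 + 0.2051×27.11 + 0.1734×65.63 + 0.1400×115.60 + 0.1870×112.16 = 56.9078 per 100 000.
The Lakeside Province: 0.1140×8.37 + 0.1805×9.52 + 0.2051×29.38 + 0.1734×69.92 + 0.1400×124.43 + 0.1870×135.44 = 63.5695 per 100 000.
The crude rates (83.00 vs 60.81) would put the Coastal Zone higher, but that reflects its age composition; once standardized to a common age structure, the Lakeside Province has the higher underlying rate.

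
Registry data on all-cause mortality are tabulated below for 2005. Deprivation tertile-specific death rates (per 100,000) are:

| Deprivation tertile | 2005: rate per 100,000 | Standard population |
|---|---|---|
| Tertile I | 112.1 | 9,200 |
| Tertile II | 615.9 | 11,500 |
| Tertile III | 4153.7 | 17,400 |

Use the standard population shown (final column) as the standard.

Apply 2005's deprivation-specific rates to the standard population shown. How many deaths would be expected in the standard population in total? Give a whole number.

804

Expected deaths = Σ (standard pop × deprivation-specific rate ÷ 100,000)
= 9,200×112.1/100,000 + 11,500×615.9/100,000 + 17,400×4153.7/100,000
= 10.31 + 70.83 + 722.74 = 803.89.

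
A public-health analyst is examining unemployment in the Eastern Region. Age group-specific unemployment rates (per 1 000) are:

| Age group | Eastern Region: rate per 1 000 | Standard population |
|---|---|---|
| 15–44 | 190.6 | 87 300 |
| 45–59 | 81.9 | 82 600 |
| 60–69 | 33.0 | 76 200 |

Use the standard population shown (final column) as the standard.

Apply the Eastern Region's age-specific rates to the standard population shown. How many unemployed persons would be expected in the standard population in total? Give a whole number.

Expected unemployed persons = Σ (standard pop × age-specific rate ÷ 1 000)
= 87 300×190.6/1 000 + 82 600×81.9/1 000 + 76 200×33.0/1 000
= 16639.38 + 6764.94 + 2514.60 = 25918.92.

25919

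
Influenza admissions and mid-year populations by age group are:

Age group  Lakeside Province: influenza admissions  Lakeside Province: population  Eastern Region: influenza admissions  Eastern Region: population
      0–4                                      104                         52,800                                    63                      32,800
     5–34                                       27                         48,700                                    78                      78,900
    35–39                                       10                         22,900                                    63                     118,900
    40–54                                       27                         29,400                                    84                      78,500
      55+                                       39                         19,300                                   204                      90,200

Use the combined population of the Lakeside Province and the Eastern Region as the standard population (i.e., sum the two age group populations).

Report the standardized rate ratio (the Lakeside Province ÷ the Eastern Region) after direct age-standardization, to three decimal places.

0.853

Age-specific rates per 100,000 for the Lakeside Province: 196.97, 55.44, 43.67, 91.84, 202.07.
For the Eastern Region: 192.07, 98.86, 52.99, 107.01, 226.16.
Combined standard total = 572,400; weights = 0.1495, 0.2229, 0.2477, 0.1885, 0.1913.
The Lakeside Province: 0.1495×196.97 + 0.2229×55.44 + 0.2477×43.67 + 0.1885×91.84 + 0.1913×202.07 = 108.6010 per 100,000.
The Eastern Region: 0.1495×192.07 + 0.2229×98.86 + 0.2477×52.99 + 0.1885×107.01 + 0.1913×226.16 = 127.3240 per 100,000.
Ratio = 108.6010 ÷ 127.3240 = 0.85295.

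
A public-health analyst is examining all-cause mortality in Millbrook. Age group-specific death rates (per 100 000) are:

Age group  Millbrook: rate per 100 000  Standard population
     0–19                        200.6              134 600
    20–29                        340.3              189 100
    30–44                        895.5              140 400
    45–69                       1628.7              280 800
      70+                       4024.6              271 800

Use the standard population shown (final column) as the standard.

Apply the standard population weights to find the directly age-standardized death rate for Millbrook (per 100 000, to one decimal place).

1739.3

Standard total = 1 016 700; weights = 0.1324, 0.1860, 0.1381, 0.2762, 0.2673.
Standardized rate: 0.1324×200.6 + 0.1860×340.3 + 0.1381×895.5 + 0.2762×1628.7 + 0.2673×4024.6 = 1739.2593 per 100 000.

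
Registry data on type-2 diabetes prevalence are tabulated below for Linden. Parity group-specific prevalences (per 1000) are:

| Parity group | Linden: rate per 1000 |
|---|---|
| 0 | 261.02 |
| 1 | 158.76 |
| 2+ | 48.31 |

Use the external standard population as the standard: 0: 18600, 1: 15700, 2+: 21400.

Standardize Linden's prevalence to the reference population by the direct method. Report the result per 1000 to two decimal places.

150.47

Standard total = 55700; weights = 0.3339, 0.2819, 0.3842.
Standardized rate: 0.3339×261.02 + 0.2819×158.76 + 0.3842×48.31 = 150.4729 per 1000.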